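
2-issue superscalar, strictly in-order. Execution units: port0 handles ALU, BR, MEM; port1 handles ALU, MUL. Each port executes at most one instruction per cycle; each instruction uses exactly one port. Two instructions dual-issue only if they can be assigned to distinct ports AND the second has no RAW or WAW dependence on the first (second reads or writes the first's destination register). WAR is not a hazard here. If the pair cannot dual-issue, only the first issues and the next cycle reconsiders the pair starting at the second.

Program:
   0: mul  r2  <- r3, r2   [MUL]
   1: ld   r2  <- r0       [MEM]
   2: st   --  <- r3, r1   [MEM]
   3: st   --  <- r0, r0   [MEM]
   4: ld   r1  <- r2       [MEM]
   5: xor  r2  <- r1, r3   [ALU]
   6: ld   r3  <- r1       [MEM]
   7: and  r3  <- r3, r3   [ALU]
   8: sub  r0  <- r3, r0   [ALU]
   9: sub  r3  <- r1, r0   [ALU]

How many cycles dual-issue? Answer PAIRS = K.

[0] i0  mul.MUL  -- WAW r2
[1] i1  ld.MEM  -- no-port MEM/MEM
[2] i2  st.MEM  -- no-port MEM/MEM
[3] i3  st.MEM  -- no-port MEM/MEM
[4] i4  ld.MEM  -- RAW r1
[5] i5,i6  xor.ALU ld.MEM  -- 2-wide
[6] i7  and.ALU  -- RAW r3
[7] i8  sub.ALU  -- RAW r0
[8] i9  sub.ALU  -- tail

PAIRS = 1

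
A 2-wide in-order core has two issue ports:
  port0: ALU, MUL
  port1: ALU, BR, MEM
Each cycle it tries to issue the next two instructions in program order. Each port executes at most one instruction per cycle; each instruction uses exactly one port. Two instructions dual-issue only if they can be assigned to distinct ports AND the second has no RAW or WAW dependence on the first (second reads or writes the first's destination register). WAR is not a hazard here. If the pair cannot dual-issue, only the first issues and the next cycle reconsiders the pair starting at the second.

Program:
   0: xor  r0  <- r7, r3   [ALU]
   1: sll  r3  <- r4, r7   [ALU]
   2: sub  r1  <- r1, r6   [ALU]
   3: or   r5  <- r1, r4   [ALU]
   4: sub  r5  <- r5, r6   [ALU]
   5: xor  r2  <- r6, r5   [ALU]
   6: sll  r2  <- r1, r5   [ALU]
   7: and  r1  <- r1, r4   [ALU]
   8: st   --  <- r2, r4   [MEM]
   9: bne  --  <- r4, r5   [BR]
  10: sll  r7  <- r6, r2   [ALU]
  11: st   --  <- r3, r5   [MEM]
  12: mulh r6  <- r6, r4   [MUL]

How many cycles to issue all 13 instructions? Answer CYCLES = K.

  cy0 -> i0&i1 (xor/sll) pair
  cy1 -> i2 (sub) RAW r1
  cy2 -> i3 (or) RAW+WAW r5
  cy3 -> i4 (sub) RAW r5
  cy4 -> i5 (xor) WAW r2
  cy5 -> i6&i7 (sll/and) pair
  cy6 -> i8 (st) no-port MEM/BR
  cy7 -> i9&i10 (bne/sll) pair
  cy8 -> i11&i12 (st/mulh) pair

CYCLES = 9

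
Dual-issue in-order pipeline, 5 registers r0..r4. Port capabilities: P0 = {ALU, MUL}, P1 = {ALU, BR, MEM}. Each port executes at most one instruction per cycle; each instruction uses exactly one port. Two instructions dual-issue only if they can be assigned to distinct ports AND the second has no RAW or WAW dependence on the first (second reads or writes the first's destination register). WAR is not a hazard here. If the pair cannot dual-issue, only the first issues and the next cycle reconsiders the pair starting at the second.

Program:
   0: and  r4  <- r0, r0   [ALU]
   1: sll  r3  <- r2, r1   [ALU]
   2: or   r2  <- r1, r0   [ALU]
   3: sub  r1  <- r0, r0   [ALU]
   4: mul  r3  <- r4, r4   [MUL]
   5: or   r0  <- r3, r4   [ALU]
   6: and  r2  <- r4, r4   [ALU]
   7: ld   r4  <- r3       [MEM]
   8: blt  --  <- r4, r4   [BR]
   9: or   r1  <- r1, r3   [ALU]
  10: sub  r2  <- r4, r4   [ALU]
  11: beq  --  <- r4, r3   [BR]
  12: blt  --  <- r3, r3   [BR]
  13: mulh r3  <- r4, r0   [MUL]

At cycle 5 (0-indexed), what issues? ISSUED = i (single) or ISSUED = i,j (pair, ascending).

ISSUED = 8,9

[0] i0,i1  and.ALU+sll.ALU  -- 2-wide
[1] i2,i3  or.ALU+sub.ALU  -- 2-wide
[2] i4  mul.MUL  -- RAW r3
[3] i5,i6  or.ALU+and.ALU  -- 2-wide
[4] i7  ld.MEM  -- no-port MEM/BR
[5] i8,i9  blt.BR+or.ALU  -- 2-wide
[6] i10,i11  sub.ALU+beq.BR  -- 2-wide
[7] i12,i13  blt.BR+mulh.MUL  -- 2-wide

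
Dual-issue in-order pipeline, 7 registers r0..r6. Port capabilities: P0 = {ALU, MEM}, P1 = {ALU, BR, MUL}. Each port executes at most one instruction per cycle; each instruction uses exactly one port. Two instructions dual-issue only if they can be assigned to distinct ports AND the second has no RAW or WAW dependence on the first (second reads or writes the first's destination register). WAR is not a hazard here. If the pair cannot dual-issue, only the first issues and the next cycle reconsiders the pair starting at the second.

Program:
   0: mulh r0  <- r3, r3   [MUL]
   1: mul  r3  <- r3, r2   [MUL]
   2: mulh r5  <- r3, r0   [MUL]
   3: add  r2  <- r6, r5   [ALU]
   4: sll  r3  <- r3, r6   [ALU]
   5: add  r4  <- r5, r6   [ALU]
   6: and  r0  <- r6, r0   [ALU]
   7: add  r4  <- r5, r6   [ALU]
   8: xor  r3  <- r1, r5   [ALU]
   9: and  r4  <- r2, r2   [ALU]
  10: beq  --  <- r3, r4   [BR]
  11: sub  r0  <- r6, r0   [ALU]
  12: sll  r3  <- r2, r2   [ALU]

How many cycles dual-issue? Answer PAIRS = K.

PAIRS = 4

0. mulh.MUL @i0  | no-port MUL/MUL
1. mul.MUL @i1  | no-port MUL/MUL
2. mulh.MUL @i2  | RAW r5
3. add.ALU;sll.ALU @i3+i4  | pair
4. add.ALU;and.ALU @i5+i6  | pair
5. add.ALU;xor.ALU @i7+i8  | pair
6. and.ALU @i9  | RAW r4
7. beq.BR;sub.ALU @i10+i11  | pair
8. sll.ALU @i12  | tail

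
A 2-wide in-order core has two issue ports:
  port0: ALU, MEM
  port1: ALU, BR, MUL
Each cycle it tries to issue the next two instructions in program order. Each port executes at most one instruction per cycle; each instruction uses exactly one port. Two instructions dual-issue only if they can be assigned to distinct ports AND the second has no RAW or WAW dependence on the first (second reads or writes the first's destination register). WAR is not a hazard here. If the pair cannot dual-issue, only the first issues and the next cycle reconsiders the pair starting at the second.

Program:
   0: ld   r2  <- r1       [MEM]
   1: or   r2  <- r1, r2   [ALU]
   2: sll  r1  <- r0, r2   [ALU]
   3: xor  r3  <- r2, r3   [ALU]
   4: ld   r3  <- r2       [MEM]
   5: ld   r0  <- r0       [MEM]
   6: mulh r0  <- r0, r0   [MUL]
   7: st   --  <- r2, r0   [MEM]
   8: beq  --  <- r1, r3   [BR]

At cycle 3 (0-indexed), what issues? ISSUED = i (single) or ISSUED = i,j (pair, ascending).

c0: i0 ld.MEM  RAW+WAW r2
c1: i1 or.ALU  RAW r2
c2: i2+i3 sll.ALU;xor.ALU  dual
c3: i4 ld.MEM  no-port MEM/MEM
c4: i5 ld.MEM  RAW+WAW r0
c5: i6 mulh.MUL  RAW r0
c6: i7+i8 st.MEM;beq.BR  dual

ISSUED = 4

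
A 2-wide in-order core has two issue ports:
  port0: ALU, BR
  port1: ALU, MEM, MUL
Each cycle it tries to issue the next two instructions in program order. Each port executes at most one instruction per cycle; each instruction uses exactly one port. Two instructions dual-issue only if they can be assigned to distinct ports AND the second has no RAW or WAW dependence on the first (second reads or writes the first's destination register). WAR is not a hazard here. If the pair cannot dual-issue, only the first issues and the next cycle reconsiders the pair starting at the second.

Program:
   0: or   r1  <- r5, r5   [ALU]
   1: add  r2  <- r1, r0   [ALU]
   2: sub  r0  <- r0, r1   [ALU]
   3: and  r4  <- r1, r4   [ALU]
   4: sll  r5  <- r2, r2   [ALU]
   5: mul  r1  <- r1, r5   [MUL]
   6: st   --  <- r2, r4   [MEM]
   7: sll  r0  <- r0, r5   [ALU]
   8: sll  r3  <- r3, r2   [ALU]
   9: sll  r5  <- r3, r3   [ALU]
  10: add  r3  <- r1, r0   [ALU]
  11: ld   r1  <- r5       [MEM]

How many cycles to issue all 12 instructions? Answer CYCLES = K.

c0: i0 or  RAW r1
c1: i1+i2 add+sub  pair
c2: i3+i4 and+sll  pair
c3: i5 mul  no-port MUL/MEM
c4: i6+i7 st+sll  pair
c5: i8 sll  RAW r3
c6: i9+i10 sll+add  pair
c7: i11 ld  tail

CYCLES = 8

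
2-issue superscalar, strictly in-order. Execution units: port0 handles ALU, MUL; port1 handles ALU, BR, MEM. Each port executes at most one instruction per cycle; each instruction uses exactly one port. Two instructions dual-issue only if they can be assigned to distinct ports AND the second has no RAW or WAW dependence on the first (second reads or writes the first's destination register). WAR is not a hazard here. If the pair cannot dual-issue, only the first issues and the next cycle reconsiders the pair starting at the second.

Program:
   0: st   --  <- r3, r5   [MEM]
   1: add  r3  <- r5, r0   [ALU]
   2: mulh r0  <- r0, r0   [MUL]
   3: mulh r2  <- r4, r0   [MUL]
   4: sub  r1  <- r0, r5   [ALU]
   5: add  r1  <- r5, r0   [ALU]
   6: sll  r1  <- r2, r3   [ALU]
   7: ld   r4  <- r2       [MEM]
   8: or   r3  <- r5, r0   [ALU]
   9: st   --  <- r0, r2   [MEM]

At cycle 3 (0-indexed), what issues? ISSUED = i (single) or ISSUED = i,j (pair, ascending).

#0 head=0: st+add i0&i1 2-wide
#1 head=2: mulh i2 no-port MUL/MUL
#2 head=3: mulh+sub i3&i4 2-wide
#3 head=5: add i5 WAW r1
#4 head=6: sll+ld i6&i7 2-wide
#5 head=8: or+st i8&i9 2-wide

ISSUED = 5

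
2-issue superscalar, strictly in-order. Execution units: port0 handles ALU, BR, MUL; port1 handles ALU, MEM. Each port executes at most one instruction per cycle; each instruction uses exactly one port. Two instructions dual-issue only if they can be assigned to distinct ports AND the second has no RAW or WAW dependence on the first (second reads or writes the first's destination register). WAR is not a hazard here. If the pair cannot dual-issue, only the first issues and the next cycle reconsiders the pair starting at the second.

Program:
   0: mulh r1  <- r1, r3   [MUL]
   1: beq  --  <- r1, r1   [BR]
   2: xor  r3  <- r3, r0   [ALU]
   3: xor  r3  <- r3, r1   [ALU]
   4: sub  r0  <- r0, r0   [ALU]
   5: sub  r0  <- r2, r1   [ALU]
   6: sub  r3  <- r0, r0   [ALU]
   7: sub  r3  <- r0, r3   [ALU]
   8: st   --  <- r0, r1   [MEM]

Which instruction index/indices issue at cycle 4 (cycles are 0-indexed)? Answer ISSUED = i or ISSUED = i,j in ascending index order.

ISSUED = 6

c0: i0 mulh  no-port MUL/BR
c1: i1+i2 beq xor  dual
c2: i3+i4 xor sub  dual
c3: i5 sub  RAW r0
c4: i6 sub  RAW+WAW r3
c5: i7+i8 sub st  dual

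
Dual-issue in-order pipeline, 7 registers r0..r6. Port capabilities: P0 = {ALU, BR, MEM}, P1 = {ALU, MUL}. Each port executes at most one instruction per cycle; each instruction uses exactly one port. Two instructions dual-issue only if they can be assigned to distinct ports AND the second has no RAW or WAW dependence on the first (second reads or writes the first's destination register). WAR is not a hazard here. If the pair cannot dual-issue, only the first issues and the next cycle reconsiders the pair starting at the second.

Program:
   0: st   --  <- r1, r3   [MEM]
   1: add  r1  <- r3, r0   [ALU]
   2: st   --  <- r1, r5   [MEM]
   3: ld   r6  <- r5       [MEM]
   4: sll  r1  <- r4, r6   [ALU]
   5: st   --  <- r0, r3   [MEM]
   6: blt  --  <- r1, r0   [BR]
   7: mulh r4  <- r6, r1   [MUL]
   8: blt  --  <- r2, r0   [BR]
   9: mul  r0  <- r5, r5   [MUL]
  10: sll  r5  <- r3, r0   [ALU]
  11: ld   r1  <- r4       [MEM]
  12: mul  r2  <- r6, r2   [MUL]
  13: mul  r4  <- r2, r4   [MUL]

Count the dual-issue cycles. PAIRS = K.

PAIRS = 5

#0 head=0: st.MEM+add.ALU i0&i1 2-wide
#1 head=2: st.MEM i2 no-port MEM/MEM
#2 head=3: ld.MEM i3 RAW r6
#3 head=4: sll.ALU+st.MEM i4&i5 2-wide
#4 head=6: blt.BR+mulh.MUL i6&i7 2-wide
#5 head=8: blt.BR+mul.MUL i8&i9 2-wide
#6 head=10: sll.ALU+ld.MEM i10&i11 2-wide
#7 head=12: mul.MUL i12 no-port MUL/MUL
#8 head=13: mul.MUL i13 tail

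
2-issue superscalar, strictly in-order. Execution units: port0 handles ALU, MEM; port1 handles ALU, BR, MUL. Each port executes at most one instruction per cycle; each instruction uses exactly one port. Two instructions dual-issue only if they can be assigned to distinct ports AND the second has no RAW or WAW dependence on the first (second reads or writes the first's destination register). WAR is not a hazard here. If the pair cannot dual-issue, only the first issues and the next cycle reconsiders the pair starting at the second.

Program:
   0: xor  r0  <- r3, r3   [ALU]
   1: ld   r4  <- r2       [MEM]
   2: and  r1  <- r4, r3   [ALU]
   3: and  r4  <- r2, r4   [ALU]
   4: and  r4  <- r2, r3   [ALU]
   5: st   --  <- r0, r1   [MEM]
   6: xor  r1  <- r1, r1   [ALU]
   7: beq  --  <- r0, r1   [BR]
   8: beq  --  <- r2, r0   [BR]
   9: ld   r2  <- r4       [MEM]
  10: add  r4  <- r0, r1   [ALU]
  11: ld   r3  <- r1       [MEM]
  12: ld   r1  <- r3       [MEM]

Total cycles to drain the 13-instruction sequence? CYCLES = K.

CYCLES = 8

t=0 i0&i1:xor.ALU/ld.MEM ; 2-wide
t=1 i2&i3:and.ALU/and.ALU ; 2-wide
t=2 i4&i5:and.ALU/st.MEM ; 2-wide
t=3 i6:xor.ALU ; RAW r1
t=4 i7:beq.BR ; no-port BR/BR
t=5 i8&i9:beq.BR/ld.MEM ; 2-wide
t=6 i10&i11:add.ALU/ld.MEM ; 2-wide
t=7 i12:ld.MEM ; tail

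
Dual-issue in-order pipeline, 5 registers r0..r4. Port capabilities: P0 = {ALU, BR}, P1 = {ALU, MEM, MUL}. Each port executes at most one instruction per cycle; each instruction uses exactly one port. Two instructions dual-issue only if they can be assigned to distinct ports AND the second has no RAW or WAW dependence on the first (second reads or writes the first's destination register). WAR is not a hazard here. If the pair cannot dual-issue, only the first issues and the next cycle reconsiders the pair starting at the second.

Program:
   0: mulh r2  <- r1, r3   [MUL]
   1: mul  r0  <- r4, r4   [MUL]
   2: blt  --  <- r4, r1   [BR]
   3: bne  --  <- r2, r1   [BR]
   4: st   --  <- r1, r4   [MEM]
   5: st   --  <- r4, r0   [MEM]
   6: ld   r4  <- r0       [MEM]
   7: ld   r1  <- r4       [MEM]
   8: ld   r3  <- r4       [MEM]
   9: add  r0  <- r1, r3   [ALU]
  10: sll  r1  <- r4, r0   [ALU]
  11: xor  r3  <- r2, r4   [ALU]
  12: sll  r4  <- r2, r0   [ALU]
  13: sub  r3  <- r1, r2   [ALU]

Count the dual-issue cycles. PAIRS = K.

c0: i0 mulh.MUL  no-port MUL/MUL
c1: i1/i2 mul.MUL+blt.BR  dual
c2: i3/i4 bne.BR+st.MEM  dual
c3: i5 st.MEM  no-port MEM/MEM
c4: i6 ld.MEM  no-port MEM/MEM
c5: i7 ld.MEM  no-port MEM/MEM
c6: i8 ld.MEM  RAW r3
c7: i9 add.ALU  RAW r0
c8: i10/i11 sll.ALU+xor.ALU  dual
c9: i12/i13 sll.ALU+sub.ALU  dual

PAIRS = 4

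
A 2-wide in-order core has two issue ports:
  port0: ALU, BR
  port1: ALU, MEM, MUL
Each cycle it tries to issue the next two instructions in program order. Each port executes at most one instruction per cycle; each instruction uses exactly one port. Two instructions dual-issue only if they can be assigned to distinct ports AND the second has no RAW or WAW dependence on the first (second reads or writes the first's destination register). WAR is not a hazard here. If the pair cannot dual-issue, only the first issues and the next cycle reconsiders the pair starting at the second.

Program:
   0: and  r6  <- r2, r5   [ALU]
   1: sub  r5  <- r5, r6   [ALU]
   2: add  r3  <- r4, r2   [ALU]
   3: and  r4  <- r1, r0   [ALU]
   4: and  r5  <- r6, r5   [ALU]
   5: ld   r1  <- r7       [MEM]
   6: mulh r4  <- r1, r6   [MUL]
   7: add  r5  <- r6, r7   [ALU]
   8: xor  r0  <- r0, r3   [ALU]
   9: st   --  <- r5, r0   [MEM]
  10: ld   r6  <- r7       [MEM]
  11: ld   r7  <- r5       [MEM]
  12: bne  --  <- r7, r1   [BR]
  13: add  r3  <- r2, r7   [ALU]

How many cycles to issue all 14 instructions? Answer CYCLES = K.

0. and @i0  | RAW r6
1. sub/add @i1,i2  | pair
2. and/and @i3,i4  | pair
3. ld @i5  | no-port MEM/MUL
4. mulh/add @i6,i7  | pair
5. xor @i8  | RAW r0
6. st @i9  | no-port MEM/MEM
7. ld @i10  | no-port MEM/MEM
8. ld @i11  | RAW r7
9. bne/add @i12,i13  | pair

CYCLES = 10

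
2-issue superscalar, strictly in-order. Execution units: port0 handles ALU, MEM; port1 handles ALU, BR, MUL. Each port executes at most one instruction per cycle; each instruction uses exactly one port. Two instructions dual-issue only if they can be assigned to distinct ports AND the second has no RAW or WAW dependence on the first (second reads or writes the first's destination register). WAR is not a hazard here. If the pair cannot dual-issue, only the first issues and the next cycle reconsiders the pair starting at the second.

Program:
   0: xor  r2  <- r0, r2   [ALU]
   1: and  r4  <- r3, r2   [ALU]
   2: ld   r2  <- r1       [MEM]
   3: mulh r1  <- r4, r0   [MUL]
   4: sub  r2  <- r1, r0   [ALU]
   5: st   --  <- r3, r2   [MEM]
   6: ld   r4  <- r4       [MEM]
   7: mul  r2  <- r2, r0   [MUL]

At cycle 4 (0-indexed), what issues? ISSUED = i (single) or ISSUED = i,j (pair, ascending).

c0: i0 xor.ALU  RAW r2
c1: i1/i2 and.ALU ld.MEM  pair
c2: i3 mulh.MUL  RAW r1
c3: i4 sub.ALU  RAW r2
c4: i5 st.MEM  no-port MEM/MEM
c5: i6/i7 ld.MEM mul.MUL  pair

ISSUED = 5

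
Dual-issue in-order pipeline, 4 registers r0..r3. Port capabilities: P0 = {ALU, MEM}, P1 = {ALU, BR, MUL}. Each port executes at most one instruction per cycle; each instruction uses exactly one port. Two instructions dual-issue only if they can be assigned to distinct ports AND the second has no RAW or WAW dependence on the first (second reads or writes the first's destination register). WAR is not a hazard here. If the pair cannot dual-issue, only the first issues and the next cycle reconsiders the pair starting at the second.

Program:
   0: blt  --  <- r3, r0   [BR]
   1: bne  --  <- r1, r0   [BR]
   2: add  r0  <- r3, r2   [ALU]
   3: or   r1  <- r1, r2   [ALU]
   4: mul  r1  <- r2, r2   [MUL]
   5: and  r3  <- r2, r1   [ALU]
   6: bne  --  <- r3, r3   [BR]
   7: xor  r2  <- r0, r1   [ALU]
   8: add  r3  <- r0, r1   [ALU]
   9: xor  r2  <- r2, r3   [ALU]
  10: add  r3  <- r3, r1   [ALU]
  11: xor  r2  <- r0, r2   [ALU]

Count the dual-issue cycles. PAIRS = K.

0. blt @i0  | no-port BR/BR
1. bne+add @i1&i2  | dual
2. or @i3  | WAW r1
3. mul @i4  | RAW r1
4. and @i5  | RAW r3
5. bne+xor @i6&i7  | dual
6. add @i8  | RAW r3
7. xor+add @i9&i10  | dual
8. xor @i11  | tail

PAIRS = 3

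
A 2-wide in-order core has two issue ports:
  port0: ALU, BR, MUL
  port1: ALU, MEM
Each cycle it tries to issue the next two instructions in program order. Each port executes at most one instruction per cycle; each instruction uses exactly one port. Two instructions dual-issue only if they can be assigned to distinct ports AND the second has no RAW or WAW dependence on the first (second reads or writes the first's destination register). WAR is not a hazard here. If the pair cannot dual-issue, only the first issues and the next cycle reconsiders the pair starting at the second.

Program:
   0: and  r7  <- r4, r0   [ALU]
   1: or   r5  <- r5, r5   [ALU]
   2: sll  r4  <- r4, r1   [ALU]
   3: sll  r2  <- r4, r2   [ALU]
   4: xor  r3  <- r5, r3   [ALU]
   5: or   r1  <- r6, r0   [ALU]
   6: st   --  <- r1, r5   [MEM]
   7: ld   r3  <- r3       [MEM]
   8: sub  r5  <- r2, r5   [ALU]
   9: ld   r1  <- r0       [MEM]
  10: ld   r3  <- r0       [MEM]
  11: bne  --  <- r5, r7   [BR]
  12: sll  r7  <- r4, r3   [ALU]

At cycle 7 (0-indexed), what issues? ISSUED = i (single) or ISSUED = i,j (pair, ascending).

  cy0 -> i0&i1 (and/or) pair
  cy1 -> i2 (sll) RAW r4
  cy2 -> i3&i4 (sll/xor) pair
  cy3 -> i5 (or) RAW r1
  cy4 -> i6 (st) no-port MEM/MEM
  cy5 -> i7&i8 (ld/sub) pair
  cy6 -> i9 (ld) no-port MEM/MEM
  cy7 -> i10&i11 (ld/bne) pair
  cy8 -> i12 (sll) tail

ISSUED = 10,11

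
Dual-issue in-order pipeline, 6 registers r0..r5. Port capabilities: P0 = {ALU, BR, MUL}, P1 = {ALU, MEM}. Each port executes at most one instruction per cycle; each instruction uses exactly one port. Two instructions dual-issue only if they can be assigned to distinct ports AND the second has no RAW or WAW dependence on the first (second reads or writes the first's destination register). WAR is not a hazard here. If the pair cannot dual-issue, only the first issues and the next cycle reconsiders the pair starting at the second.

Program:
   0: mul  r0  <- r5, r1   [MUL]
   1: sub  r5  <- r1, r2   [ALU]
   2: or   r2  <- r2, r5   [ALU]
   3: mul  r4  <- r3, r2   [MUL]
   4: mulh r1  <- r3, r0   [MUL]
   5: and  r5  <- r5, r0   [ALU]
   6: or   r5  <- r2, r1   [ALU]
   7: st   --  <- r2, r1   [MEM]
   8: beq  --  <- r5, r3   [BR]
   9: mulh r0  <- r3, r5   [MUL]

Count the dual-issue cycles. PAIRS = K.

PAIRS = 3

t=0 i0/i1:mul.MUL sub.ALU ; 2-wide
t=1 i2:or.ALU ; RAW r2
t=2 i3:mul.MUL ; no-port MUL/MUL
t=3 i4/i5:mulh.MUL and.ALU ; 2-wide
t=4 i6/i7:or.ALU st.MEM ; 2-wide
t=5 i8:beq.BR ; no-port BR/MUL
t=6 i9:mulh.MUL ; tail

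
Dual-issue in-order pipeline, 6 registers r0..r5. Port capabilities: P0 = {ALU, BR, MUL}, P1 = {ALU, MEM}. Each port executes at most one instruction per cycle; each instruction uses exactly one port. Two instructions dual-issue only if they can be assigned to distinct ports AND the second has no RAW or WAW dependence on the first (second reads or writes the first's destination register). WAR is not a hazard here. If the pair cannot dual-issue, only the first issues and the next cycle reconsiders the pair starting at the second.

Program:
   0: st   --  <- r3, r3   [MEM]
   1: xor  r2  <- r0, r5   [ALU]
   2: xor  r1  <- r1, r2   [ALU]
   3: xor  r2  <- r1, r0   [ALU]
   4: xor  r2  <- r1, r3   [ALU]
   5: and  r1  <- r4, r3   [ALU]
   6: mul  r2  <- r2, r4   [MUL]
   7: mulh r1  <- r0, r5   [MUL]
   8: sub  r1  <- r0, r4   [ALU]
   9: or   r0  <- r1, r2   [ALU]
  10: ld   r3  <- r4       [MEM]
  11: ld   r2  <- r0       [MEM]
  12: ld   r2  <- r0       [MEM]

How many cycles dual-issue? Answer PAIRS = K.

  cy0 -> i0/i1 (st.MEM+xor.ALU) pair
  cy1 -> i2 (xor.ALU) RAW r1
  cy2 -> i3 (xor.ALU) WAW r2
  cy3 -> i4/i5 (xor.ALU+and.ALU) pair
  cy4 -> i6 (mul.MUL) no-port MUL/MUL
  cy5 -> i7 (mulh.MUL) WAW r1
  cy6 -> i8 (sub.ALU) RAW r1
  cy7 -> i9/i10 (or.ALU+ld.MEM) pair
  cy8 -> i11 (ld.MEM) no-port MEM/MEM
  cy9 -> i12 (ld.MEM) tail

PAIRS = 3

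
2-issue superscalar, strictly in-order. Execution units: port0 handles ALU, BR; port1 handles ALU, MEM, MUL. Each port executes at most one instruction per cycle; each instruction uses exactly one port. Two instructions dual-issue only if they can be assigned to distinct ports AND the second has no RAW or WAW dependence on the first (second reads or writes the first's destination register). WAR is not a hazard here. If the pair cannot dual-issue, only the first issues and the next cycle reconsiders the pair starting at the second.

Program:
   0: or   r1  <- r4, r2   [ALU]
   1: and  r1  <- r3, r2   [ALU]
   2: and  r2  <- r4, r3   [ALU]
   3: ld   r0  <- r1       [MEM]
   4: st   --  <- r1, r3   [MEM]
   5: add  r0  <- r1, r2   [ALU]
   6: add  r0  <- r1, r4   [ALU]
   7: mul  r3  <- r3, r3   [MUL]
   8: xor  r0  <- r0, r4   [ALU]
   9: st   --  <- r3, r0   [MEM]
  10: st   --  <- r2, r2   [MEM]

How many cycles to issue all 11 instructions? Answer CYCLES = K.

[0] i0  or.ALU  -- WAW r1
[1] i1,i2  and.ALU/and.ALU  -- pair
[2] i3  ld.MEM  -- no-port MEM/MEM
[3] i4,i5  st.MEM/add.ALU  -- pair
[4] i6,i7  add.ALU/mul.MUL  -- pair
[5] i8  xor.ALU  -- RAW r0
[6] i9  st.MEM  -- no-port MEM/MEM
[7] i10  st.MEM  -- tail

CYCLES = 8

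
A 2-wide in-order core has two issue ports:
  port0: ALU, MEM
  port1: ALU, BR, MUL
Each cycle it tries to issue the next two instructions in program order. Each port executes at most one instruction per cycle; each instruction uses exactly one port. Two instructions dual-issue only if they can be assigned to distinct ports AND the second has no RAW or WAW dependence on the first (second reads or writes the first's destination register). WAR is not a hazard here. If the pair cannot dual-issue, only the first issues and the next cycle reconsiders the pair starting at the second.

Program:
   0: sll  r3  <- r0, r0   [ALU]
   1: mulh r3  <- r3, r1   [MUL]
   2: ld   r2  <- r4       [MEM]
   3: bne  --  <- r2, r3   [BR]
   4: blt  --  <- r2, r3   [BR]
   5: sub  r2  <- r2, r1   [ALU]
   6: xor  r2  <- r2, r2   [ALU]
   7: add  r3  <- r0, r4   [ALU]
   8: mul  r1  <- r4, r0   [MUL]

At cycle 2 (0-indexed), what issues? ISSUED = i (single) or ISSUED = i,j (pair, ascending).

0. sll @i0  | RAW+WAW r3
1. mulh;ld @i1/i2  | 2-wide
2. bne @i3  | no-port BR/BR
3. blt;sub @i4/i5  | 2-wide
4. xor;add @i6/i7  | 2-wide
5. mul @i8  | tail

ISSUED = 3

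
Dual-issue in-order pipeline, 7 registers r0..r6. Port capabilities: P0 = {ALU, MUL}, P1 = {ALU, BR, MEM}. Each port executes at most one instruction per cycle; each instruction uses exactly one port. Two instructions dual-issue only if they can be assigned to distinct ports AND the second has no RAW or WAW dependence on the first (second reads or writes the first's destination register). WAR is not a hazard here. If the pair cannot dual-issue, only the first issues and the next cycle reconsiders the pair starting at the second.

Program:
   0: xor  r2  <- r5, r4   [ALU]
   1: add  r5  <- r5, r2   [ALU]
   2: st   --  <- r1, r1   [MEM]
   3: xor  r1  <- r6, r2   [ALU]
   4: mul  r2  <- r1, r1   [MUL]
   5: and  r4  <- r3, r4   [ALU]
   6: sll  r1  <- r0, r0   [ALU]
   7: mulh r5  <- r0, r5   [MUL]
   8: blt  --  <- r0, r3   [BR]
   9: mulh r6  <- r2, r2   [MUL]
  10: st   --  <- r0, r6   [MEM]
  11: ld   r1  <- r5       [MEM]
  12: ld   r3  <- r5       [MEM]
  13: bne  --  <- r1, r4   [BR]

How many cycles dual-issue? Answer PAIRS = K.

PAIRS = 4

c0: i0 xor.ALU  RAW r2
c1: i1/i2 add.ALU+st.MEM  dual
c2: i3 xor.ALU  RAW r1
c3: i4/i5 mul.MUL+and.ALU  dual
c4: i6/i7 sll.ALU+mulh.MUL  dual
c5: i8/i9 blt.BR+mulh.MUL  dual
c6: i10 st.MEM  no-port MEM/MEM
c7: i11 ld.MEM  no-port MEM/MEM
c8: i12 ld.MEM  no-port MEM/BR
c9: i13 bne.BR  tail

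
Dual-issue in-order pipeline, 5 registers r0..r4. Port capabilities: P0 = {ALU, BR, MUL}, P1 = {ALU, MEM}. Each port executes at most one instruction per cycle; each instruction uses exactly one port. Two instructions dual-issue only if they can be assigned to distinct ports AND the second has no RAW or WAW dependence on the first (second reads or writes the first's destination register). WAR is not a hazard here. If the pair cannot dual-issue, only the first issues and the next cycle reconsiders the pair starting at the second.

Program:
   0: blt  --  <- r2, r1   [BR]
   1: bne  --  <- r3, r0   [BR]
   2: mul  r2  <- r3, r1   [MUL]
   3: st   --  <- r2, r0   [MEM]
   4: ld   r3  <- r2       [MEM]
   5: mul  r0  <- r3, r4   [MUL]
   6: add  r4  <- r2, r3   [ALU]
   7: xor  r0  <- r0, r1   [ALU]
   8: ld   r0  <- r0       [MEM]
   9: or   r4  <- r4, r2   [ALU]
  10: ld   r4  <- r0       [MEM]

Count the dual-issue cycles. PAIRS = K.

PAIRS = 2

#0 head=0: blt i0 no-port BR/BR
#1 head=1: bne i1 no-port BR/MUL
#2 head=2: mul i2 RAW r2
#3 head=3: st i3 no-port MEM/MEM
#4 head=4: ld i4 RAW r3
#5 head=5: mul/add i5&i6 dual
#6 head=7: xor i7 RAW+WAW r0
#7 head=8: ld/or i8&i9 dual
#8 head=10: ld i10 tail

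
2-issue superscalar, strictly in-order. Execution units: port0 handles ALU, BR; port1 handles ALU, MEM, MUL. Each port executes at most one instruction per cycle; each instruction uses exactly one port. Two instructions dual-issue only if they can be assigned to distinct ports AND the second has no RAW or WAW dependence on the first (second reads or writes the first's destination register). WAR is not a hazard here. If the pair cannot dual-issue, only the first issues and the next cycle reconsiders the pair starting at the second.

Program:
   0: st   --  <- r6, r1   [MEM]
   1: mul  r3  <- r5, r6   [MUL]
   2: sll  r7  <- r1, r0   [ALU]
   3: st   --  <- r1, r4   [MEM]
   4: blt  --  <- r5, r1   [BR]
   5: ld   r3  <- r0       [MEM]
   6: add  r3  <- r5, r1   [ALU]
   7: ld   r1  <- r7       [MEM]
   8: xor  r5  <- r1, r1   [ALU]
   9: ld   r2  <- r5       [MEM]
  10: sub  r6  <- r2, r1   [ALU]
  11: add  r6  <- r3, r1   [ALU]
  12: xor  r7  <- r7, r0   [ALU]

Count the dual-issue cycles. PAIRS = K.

PAIRS = 4

c0: i0 st  no-port MEM/MUL
c1: i1+i2 mul/sll  pair
c2: i3+i4 st/blt  pair
c3: i5 ld  WAW r3
c4: i6+i7 add/ld  pair
c5: i8 xor  RAW r5
c6: i9 ld  RAW r2
c7: i10 sub  WAW r6
c8: i11+i12 add/xor  pair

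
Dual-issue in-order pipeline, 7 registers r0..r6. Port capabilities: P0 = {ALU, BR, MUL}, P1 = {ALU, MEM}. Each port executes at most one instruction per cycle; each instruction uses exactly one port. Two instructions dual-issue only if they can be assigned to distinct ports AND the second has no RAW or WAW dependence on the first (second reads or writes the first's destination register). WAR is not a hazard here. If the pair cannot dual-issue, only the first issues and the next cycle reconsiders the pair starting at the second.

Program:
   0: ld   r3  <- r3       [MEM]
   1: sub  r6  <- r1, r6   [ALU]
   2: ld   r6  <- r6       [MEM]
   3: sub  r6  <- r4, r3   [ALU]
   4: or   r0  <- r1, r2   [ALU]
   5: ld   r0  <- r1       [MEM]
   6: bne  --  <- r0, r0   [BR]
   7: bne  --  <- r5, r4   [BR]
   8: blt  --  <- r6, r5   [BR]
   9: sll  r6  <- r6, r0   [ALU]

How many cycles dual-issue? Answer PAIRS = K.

PAIRS = 3

[0] i0+i1  ld.MEM+sub.ALU  -- dual
[1] i2  ld.MEM  -- WAW r6
[2] i3+i4  sub.ALU+or.ALU  -- dual
[3] i5  ld.MEM  -- RAW r0
[4] i6  bne.BR  -- no-port BR/BR
[5] i7  bne.BR  -- no-port BR/BR
[6] i8+i9  blt.BR+sll.ALU  -- dual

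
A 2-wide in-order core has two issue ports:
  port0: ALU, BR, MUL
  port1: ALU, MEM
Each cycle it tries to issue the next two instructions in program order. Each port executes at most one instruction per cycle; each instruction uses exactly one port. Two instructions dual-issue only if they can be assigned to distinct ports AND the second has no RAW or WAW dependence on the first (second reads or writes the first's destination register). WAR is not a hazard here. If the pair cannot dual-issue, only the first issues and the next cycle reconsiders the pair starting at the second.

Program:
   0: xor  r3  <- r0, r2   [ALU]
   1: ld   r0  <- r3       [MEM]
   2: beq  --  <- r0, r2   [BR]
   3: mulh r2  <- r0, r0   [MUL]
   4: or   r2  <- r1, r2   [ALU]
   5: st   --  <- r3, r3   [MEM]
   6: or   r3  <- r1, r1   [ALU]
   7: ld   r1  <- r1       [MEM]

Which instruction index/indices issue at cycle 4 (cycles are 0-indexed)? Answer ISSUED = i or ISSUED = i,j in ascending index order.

c0: i0 xor.ALU  RAW r3
c1: i1 ld.MEM  RAW r0
c2: i2 beq.BR  no-port BR/MUL
c3: i3 mulh.MUL  RAW+WAW r2
c4: i4&i5 or.ALU;st.MEM  dual
c5: i6&i7 or.ALU;ld.MEM  dual

ISSUED = 4,5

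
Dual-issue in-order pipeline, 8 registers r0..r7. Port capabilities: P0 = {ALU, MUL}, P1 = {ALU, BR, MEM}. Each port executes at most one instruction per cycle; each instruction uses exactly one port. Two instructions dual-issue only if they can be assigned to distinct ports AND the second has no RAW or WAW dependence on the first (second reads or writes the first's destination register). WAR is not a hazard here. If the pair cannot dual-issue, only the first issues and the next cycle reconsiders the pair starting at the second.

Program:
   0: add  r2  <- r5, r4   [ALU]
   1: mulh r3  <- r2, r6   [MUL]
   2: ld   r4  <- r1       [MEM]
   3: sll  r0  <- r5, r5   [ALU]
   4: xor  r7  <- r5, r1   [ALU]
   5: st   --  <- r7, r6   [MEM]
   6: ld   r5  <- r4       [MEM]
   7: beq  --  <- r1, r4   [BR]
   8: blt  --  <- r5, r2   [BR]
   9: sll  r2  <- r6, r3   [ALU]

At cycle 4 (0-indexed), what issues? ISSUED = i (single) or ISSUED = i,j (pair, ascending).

#0 head=0: add.ALU i0 RAW r2
#1 head=1: mulh.MUL/ld.MEM i1+i2 pair
#2 head=3: sll.ALU/xor.ALU i3+i4 pair
#3 head=5: st.MEM i5 no-port MEM/MEM
#4 head=6: ld.MEM i6 no-port MEM/BR
#5 head=7: beq.BR i7 no-port BR/BR
#6 head=8: blt.BR/sll.ALU i8+i9 pair

ISSUED = 6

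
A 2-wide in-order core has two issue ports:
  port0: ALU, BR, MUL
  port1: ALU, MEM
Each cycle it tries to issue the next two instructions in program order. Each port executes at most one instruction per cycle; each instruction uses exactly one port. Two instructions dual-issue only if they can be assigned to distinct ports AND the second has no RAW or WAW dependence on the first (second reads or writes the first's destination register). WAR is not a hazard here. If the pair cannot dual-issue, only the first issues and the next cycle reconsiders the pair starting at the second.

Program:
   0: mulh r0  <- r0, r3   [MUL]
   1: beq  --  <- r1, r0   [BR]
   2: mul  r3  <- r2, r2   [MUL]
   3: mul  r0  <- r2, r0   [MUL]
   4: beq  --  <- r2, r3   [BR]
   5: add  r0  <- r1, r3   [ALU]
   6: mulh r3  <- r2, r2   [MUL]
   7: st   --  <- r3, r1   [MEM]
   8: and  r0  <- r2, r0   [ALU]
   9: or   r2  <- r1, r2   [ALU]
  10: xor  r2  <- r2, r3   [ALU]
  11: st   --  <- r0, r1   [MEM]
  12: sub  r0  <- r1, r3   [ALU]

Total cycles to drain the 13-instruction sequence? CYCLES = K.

0. mulh @i0  | no-port MUL/BR
1. beq @i1  | no-port BR/MUL
2. mul @i2  | no-port MUL/MUL
3. mul @i3  | no-port MUL/BR
4. beq/add @i4/i5  | 2-wide
5. mulh @i6  | RAW r3
6. st/and @i7/i8  | 2-wide
7. or @i9  | RAW+WAW r2
8. xor/st @i10/i11  | 2-wide
9. sub @i12  | tail

CYCLES = 10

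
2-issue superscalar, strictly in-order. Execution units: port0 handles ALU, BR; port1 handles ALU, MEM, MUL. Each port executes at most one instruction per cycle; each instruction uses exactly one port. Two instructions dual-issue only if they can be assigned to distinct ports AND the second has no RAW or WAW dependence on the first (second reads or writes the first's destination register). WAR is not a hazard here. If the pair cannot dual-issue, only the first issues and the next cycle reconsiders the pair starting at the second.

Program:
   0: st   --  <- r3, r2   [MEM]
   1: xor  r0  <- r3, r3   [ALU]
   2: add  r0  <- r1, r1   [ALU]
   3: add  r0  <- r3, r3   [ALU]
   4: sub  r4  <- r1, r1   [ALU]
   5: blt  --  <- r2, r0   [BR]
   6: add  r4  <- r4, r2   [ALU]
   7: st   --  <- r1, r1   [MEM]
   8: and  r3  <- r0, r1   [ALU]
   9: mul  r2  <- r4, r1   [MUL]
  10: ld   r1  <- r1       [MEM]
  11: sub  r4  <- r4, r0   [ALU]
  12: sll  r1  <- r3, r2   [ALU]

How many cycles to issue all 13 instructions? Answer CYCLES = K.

t=0 i0,i1:st.MEM/xor.ALU ; pair
t=1 i2:add.ALU ; WAW r0
t=2 i3,i4:add.ALU/sub.ALU ; pair
t=3 i5,i6:blt.BR/add.ALU ; pair
t=4 i7,i8:st.MEM/and.ALU ; pair
t=5 i9:mul.MUL ; no-port MUL/MEM
t=6 i10,i11:ld.MEM/sub.ALU ; pair
t=7 i12:sll.ALU ; tail

CYCLES = 8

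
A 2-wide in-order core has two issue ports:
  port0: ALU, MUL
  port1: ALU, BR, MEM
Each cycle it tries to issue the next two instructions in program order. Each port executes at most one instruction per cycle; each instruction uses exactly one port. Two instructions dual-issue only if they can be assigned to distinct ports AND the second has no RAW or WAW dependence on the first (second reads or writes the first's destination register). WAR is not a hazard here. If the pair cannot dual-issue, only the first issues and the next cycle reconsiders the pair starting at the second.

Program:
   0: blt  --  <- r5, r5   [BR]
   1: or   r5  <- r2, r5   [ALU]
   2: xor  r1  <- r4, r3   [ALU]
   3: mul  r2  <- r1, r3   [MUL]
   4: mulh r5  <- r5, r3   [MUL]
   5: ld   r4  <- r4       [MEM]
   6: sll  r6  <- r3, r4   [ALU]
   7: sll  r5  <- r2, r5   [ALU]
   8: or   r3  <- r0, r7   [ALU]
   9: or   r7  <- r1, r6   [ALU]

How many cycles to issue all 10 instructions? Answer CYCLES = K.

CYCLES = 6

[0] i0/i1  blt.BR;or.ALU  -- dual
[1] i2  xor.ALU  -- RAW r1
[2] i3  mul.MUL  -- no-port MUL/MUL
[3] i4/i5  mulh.MUL;ld.MEM  -- dual
[4] i6/i7  sll.ALU;sll.ALU  -- dual
[5] i8/i9  or.ALU;or.ALU  -- dual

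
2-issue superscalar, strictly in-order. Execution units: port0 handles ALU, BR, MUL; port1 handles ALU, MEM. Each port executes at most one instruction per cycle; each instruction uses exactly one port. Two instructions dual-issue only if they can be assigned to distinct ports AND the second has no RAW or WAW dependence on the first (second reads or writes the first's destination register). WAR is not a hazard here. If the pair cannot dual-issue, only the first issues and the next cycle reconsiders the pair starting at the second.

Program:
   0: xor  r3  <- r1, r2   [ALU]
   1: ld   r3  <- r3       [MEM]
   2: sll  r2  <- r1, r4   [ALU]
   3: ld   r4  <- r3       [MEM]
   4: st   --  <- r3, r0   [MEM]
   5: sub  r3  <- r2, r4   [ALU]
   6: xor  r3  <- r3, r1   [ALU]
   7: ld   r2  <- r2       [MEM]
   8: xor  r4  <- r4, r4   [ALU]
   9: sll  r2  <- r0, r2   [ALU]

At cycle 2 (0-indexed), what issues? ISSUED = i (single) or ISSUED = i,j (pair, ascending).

t=0 i0:xor.ALU ; RAW+WAW r3
t=1 i1+i2:ld.MEM sll.ALU ; 2-wide
t=2 i3:ld.MEM ; no-port MEM/MEM
t=3 i4+i5:st.MEM sub.ALU ; 2-wide
t=4 i6+i7:xor.ALU ld.MEM ; 2-wide
t=5 i8+i9:xor.ALU sll.ALU ; 2-wide

ISSUED = 3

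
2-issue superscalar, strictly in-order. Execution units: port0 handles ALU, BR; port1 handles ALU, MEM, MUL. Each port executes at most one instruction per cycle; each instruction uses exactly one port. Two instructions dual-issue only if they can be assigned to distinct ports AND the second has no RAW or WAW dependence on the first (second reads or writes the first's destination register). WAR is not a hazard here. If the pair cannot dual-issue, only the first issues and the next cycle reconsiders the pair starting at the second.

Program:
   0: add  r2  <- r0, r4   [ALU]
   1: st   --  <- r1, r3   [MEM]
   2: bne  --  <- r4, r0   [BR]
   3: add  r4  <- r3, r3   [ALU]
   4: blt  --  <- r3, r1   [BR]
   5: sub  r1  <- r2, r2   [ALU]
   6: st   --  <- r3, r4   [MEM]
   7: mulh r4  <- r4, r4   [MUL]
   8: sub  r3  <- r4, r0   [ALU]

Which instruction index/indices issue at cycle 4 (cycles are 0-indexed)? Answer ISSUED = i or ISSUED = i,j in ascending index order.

t=0 i0&i1:add+st ; dual
t=1 i2&i3:bne+add ; dual
t=2 i4&i5:blt+sub ; dual
t=3 i6:st ; no-port MEM/MUL
t=4 i7:mulh ; RAW r4
t=5 i8:sub ; tail

ISSUED = 7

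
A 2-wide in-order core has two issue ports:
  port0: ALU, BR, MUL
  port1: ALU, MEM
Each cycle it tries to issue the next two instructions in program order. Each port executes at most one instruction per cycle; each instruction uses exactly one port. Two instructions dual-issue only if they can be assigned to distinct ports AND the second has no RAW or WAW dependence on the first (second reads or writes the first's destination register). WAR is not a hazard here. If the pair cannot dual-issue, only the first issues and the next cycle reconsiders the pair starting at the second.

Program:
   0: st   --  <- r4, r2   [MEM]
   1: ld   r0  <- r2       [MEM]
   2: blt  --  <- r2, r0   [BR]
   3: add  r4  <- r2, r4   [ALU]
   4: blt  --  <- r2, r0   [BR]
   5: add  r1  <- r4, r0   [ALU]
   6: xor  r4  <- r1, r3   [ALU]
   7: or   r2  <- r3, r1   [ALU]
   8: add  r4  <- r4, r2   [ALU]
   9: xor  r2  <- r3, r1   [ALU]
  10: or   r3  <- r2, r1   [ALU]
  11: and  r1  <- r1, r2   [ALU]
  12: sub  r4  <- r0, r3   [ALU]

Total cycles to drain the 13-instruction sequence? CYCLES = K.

t=0 i0:st.MEM ; no-port MEM/MEM
t=1 i1:ld.MEM ; RAW r0
t=2 i2&i3:blt.BR;add.ALU ; pair
t=3 i4&i5:blt.BR;add.ALU ; pair
t=4 i6&i7:xor.ALU;or.ALU ; pair
t=5 i8&i9:add.ALU;xor.ALU ; pair
t=6 i10&i11:or.ALU;and.ALU ; pair
t=7 i12:sub.ALU ; tail

CYCLES = 8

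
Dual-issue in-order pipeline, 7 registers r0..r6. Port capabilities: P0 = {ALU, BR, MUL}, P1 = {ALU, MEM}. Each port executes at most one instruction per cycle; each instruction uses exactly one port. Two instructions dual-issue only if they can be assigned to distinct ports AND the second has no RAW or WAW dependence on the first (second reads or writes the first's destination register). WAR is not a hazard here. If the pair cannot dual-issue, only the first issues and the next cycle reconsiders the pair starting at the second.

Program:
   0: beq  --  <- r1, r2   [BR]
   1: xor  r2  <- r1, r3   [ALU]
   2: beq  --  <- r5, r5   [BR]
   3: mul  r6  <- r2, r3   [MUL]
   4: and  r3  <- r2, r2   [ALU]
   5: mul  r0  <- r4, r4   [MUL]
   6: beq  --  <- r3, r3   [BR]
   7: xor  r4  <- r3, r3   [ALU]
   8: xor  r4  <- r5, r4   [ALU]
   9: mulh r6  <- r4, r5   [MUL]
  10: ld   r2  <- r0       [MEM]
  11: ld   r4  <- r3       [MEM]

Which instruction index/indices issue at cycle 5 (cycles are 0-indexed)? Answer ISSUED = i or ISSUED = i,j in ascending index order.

0. beq xor @i0,i1  | dual
1. beq @i2  | no-port BR/MUL
2. mul and @i3,i4  | dual
3. mul @i5  | no-port MUL/BR
4. beq xor @i6,i7  | dual
5. xor @i8  | RAW r4
6. mulh ld @i9,i10  | dual
7. ld @i11  | tail

ISSUED = 8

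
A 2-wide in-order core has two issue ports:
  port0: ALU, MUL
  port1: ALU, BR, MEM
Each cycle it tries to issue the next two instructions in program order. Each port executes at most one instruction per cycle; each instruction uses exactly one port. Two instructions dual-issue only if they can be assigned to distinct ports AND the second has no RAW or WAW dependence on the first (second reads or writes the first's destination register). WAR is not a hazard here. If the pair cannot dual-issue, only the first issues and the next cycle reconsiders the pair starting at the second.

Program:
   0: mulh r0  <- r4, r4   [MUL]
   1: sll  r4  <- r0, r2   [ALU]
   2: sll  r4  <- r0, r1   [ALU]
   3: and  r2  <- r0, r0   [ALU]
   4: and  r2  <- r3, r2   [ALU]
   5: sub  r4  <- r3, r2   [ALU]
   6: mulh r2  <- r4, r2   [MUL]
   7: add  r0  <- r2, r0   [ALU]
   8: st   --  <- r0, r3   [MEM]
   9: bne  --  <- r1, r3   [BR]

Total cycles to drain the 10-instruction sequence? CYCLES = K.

  cy0 -> i0 (mulh.MUL) RAW r0
  cy1 -> i1 (sll.ALU) WAW r4
  cy2 -> i2+i3 (sll.ALU and.ALU) pair
  cy3 -> i4 (and.ALU) RAW r2
  cy4 -> i5 (sub.ALU) RAW r4
  cy5 -> i6 (mulh.MUL) RAW r2
  cy6 -> i7 (add.ALU) RAW r0
  cy7 -> i8 (st.MEM) no-port MEM/BR
  cy8 -> i9 (bne.BR) tail

CYCLES = 9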